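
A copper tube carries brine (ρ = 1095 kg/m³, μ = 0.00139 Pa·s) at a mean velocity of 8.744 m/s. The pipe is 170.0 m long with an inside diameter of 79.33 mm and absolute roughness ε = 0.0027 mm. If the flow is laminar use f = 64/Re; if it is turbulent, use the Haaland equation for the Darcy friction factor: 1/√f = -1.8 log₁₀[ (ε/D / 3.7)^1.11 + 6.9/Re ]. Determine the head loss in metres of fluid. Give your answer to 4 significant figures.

Reynolds number Re = ρVD/μ = 1095 · 8.744 · 0.07933 / 0.00139 = 5.464e+05.
Re > 4000 → turbulent. Relative roughness ε/D = 2.7e-06/0.07933 = 3.4e-05. Haaland: 1/√f = -1.8 log₁₀[(3.4e-05/3.7)^1.11 + 6.9/5.464e+05] = -1.8 log₁₀[2.57e-06 + 1.26e-05] = 8.673, so f = 0.01329.
Darcy-Weisbach: ΔP = f(L/D)(ρV²/2) = 0.01329·(170/0.07933)·(1095·8.744²/2) = 0.01329·2143·4.186e+04 = 1.193e+06 Pa.
Head loss h_f = ΔP/(ρg) = 1.193e+06/(1095·9.81) = 111.0 m.

h_f ≈ 111.0 m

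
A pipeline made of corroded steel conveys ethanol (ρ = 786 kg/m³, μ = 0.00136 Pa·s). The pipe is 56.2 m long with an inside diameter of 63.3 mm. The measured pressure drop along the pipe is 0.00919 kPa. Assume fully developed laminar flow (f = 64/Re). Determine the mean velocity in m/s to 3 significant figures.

For laminar flow, f = 64/Re with Re = ρVD/μ, so Darcy-Weisbach reduces to ΔP = 32μLV/D². Solving for V: V = ΔP·D²/(32μL) = 9.19·(0.0633)²/(32·0.00136·56.2) = 0.01506 m/s.
Check: Re = ρVD/μ = 786·0.01506·0.0633/0.00136 = 550.8 < 2300, so the laminar assumption holds.

V ≈ 0.0151 m/s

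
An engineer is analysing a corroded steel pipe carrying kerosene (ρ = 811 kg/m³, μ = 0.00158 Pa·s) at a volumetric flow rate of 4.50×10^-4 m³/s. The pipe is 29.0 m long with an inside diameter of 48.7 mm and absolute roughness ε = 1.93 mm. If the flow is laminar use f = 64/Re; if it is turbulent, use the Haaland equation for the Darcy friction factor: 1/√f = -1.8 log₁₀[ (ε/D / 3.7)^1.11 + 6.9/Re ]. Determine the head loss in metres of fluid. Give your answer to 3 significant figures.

h_f ≈ 0.122 m

Cross-sectional area A = πD²/4 = π(0.0487)²/4 = 0.001863 m²; mean velocity V = Q/A = 0.00045/0.001863 = 0.2416 m/s.
Reynolds number Re = ρVD/μ = 811 · 0.2416 · 0.0487 / 0.00158 = 6039.
Re > 4000 → turbulent. Relative roughness ε/D = 0.00193/0.0487 = 0.0396. Haaland: 1/√f = -1.8 log₁₀[(0.0396/3.7)^1.11 + 6.9/6039] = -1.8 log₁₀[0.0065 + 0.00114] = 3.81, so f = 0.06889.
Darcy-Weisbach: ΔP = f(L/D)(ρV²/2) = 0.06889·(29/0.0487)·(811·0.2416²/2) = 0.06889·595.5·23.67 = 970.9 Pa.
Head loss h_f = ΔP/(ρg) = 970.9/(811·9.81) = 0.122 m.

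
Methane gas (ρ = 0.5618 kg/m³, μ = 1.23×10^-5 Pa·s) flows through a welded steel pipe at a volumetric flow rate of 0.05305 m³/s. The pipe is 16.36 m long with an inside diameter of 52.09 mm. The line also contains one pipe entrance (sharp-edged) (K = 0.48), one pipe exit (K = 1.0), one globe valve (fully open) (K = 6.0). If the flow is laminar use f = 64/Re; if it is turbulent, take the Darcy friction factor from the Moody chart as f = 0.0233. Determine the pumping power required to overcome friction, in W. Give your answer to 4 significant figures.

P ≈ 136.7 W

Cross-sectional area A = πD²/4 = π(0.05209)²/4 = 0.002131 m²; mean velocity V = Q/A = 0.05305/0.002131 = 24.89 m/s.
Reynolds number Re = ρVD/μ = 0.5618 · 24.89 · 0.05209 / 1.23e-05 = 5.923e+04.
Re > 4000 → turbulent; use the Moody-chart value f = 0.0233.
Total minor-loss coefficient ΣK = 1·0.48 + 1·1 + 1·6 = 7.48.
ΔP = [f·L/D + ΣK]·(ρV²/2) = [0.0233·16.36/0.05209 + 7.48]·(0.5618·24.89²/2) = [7.318 + 7.48]·174.1 = 2576 Pa.
Pumping power P = QΔP = 0.05305·2576 = 136.65 W = 136.7 W.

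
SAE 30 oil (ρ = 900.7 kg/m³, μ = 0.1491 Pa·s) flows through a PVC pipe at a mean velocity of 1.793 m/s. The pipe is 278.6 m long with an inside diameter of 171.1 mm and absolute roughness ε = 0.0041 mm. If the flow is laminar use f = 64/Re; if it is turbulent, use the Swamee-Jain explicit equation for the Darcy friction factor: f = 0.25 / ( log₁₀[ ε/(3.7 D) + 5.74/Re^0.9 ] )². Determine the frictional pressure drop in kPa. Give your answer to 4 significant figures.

ΔP ≈ 81.41 kPa

Reynolds number Re = ρVD/μ = 900.7 · 1.793 · 0.1711 / 0.149 = 1853.
Re < 2300 → laminar flow, so f = 64/Re = 64/1853 = 0.03453 (the turbulent correlation is not needed).
Darcy-Weisbach: ΔP = f(L/D)(ρV²/2) = 0.03453·(278.6/0.1711)·(900.7·1.793²/2) = 0.03453·1628·1448 = 8.141e+04 Pa.
ΔP = 8.141e+04 Pa = 81.41 kPa.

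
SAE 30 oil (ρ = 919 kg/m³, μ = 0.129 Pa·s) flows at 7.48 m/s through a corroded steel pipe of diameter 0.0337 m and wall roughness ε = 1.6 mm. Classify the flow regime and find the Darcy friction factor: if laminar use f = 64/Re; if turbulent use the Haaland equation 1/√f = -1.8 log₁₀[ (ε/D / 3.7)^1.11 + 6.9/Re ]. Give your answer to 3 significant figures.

Re = ρVD/μ = 919·7.48·0.0337/0.129 = 1796.
Re < 2300 → laminar, so f = 64/Re = 0.03564 (roughness is irrelevant in laminar flow).

f ≈ 0.0356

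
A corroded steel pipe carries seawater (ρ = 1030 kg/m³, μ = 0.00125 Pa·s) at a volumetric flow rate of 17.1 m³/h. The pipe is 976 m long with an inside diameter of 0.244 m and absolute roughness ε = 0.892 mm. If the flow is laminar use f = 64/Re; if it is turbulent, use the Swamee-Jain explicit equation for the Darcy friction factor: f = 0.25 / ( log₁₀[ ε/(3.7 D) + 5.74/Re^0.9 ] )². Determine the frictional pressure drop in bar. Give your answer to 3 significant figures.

Q = 17.1 m³/h = 17.1/3600 = 0.00475 m³/s.
Cross-sectional area A = πD²/4 = π(0.244)²/4 = 0.04676 m²; mean velocity V = Q/A = 0.00475/0.04676 = 0.1016 m/s.
Reynolds number Re = ρVD/μ = 1030 · 0.1016 · 0.244 / 0.00125 = 2.042e+04.
Re > 4000 → turbulent. Relative roughness ε/D = 0.000892/0.244 = 0.00366. Swamee-Jain: f = 0.25/(log₁₀[0.00366/3.7 + 5.74/2.042e+04^0.9])² = 0.25/(log₁₀[0.000988 + 0.000758])² = 0.25/(-2.758)² = 0.03287.
Darcy-Weisbach: ΔP = f(L/D)(ρV²/2) = 0.03287·(976/0.244)·(1030·0.1016²/2) = 0.03287·4000·5.314 = 698.7 Pa.
ΔP = 698.7 Pa = 0.00699 bar.

ΔP ≈ 0.00699 bar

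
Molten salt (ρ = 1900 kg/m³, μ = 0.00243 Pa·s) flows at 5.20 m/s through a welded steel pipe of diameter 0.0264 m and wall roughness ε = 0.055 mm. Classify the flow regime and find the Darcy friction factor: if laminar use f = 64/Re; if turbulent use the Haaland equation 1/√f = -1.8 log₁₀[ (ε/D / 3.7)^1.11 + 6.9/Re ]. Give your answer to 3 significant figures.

f ≈ 0.0251

Re = ρVD/μ = 1900·5.2·0.0264/0.00243 = 1.073e+05.
Re > 4000 → turbulent. ε/D = 5.5e-05/0.0264 = 0.00208; Haaland: 1/√f = -1.8 log₁₀[0.000247 + 6.43e-05] = 6.312, so f = 0.0251.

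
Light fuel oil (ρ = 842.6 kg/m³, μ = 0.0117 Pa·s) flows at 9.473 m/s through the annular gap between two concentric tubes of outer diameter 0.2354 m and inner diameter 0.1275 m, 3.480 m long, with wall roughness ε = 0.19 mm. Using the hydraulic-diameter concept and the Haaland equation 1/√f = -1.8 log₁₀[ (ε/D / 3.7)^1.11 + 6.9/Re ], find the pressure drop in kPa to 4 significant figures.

ΔP ≈ 30.30 kPa

Hydraulic diameter D_h = 4A/P = D_o - D_i = 0.2354 - 0.1275 = 0.1079 m.
Re = ρVD_h/μ = 842.6·9.473·0.1079/0.0117 = 7.361e+04.
ε/D_h = 0.00019/0.1079 = 0.00176; Haaland gives 1/√f = -1.8 log₁₀[0.000205+9.37e-05] = 6.344, so f = 0.02485.
ΔP = f(L/D_h)(ρV²/2) = 0.02485·3.48/0.1079·3.781e+04 = 3.03e+04 Pa.
ΔP = 30.30 kPa.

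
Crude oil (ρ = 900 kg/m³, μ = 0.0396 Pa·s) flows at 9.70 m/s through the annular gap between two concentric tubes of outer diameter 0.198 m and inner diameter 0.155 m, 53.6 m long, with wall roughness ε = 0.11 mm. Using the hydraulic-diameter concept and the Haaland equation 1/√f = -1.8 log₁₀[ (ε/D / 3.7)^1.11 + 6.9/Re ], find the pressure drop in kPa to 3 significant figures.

Hydraulic diameter D_h = 4A/P = D_o - D_i = 0.198 - 0.155 = 0.043 m.
Re = ρVD_h/μ = 900·9.7·0.043/0.0396 = 9480.
ε/D_h = 0.00011/0.043 = 0.00256; Haaland gives 1/√f = -1.8 log₁₀[0.000311+0.000728] = 5.371, so f = 0.03467.
ΔP = f(L/D_h)(ρV²/2) = 0.03467·53.6/0.043·4.234e+04 = 1.83e+06 Pa.
ΔP = 1830 kPa.

ΔP ≈ 1830 kPa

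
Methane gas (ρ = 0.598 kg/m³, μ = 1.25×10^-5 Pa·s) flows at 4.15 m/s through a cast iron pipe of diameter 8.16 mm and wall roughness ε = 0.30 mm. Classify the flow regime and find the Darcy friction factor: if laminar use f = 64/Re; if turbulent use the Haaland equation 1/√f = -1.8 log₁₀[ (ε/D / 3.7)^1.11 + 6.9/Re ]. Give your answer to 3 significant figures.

f ≈ 0.0395

Re = ρVD/μ = 0.598·4.15·0.00816/1.25e-05 = 1620.
Re < 2300 → laminar, so f = 64/Re = 0.0395 (roughness is irrelevant in laminar flow).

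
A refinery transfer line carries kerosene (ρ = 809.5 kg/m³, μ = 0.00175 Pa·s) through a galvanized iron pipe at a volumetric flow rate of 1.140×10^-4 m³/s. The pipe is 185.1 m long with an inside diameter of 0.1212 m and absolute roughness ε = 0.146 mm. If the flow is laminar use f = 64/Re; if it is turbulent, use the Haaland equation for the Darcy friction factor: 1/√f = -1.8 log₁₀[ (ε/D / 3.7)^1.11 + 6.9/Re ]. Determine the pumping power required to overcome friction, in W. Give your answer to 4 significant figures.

Cross-sectional area A = πD²/4 = π(0.1212)²/4 = 0.01154 m²; mean velocity V = Q/A = 0.000114/0.01154 = 0.009881 m/s.
Reynolds number Re = ρVD/μ = 809.5 · 0.009881 · 0.1212 / 0.00175 = 554.
Re < 2300 → laminar flow, so f = 64/Re = 64/554 = 0.1155 (the turbulent correlation is not needed).
Darcy-Weisbach: ΔP = f(L/D)(ρV²/2) = 0.1155·(185.1/0.1212)·(809.5·0.009881²/2) = 0.1155·1527·0.03952 = 6.973 Pa.
Pumping power P = QΔP = 0.000114·6.973 = 7.9488×10^-4 W = 7.949×10^-4 W.

P ≈ 7.949×10^-4 W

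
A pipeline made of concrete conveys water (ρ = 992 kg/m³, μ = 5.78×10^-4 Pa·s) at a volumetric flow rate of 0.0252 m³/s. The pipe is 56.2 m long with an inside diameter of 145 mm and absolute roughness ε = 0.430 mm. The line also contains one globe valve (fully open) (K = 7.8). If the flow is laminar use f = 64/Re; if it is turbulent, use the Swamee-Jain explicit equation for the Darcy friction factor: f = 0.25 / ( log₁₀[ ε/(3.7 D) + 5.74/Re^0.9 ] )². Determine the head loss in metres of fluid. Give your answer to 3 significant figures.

Cross-sectional area A = πD²/4 = π(0.145)²/4 = 0.01651 m²; mean velocity V = Q/A = 0.0252/0.01651 = 1.526 m/s.
Reynolds number Re = ρVD/μ = 992 · 1.526 · 0.145 / 0.000578 = 3.798e+05.
Re > 4000 → turbulent. Relative roughness ε/D = 0.00043/0.145 = 0.00297. Swamee-Jain: f = 0.25/(log₁₀[0.00297/3.7 + 5.74/3.798e+05^0.9])² = 0.25/(log₁₀[0.000801 + 5.46e-05])² = 0.25/(-3.067)² = 0.02657.
Total minor-loss coefficient ΣK = 1·7.8 = 7.8.
ΔP = [f·L/D + ΣK]·(ρV²/2) = [0.02657·56.2/0.145 + 7.8]·(992·1.526²/2) = [10.3 + 7.8]·1155 = 2.091e+04 Pa.
Head loss h_f = ΔP/(ρg) = 2.091e+04/(992·9.81) = 2.15 m.

h_f ≈ 2.15 m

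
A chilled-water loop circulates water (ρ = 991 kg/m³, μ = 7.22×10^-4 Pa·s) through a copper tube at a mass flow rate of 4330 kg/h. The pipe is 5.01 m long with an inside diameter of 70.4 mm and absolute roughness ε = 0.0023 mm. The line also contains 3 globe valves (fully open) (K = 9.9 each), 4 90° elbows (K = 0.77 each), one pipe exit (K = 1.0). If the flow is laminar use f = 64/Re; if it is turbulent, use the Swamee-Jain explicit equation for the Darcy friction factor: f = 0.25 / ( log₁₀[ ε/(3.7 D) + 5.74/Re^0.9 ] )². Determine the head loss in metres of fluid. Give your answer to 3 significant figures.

h_f ≈ 0.176 m

ṁ = 4330 kg/h = 4330/3600 = 1.203 kg/s.
A = πD²/4 = π(0.0704)²/4 = 0.003893 m²; mean velocity V = ṁ/(ρA) = 1.203/(991 · 0.003893) = 0.3118 m/s.
Reynolds number Re = ρVD/μ = 991 · 0.3118 · 0.0704 / 0.000722 = 3.013e+04.
Re > 4000 → turbulent. Relative roughness ε/D = 2.3e-06/0.0704 = 3.27e-05. Swamee-Jain: f = 0.25/(log₁₀[3.27e-05/3.7 + 5.74/3.013e+04^0.9])² = 0.25/(log₁₀[8.83e-06 + 0.000534])² = 0.25/(-3.265)² = 0.02345.
Total minor-loss coefficient ΣK = 3·9.9 + 4·0.77 + 1·1 = 33.8.
ΔP = [f·L/D + ΣK]·(ρV²/2) = [0.02345·5.01/0.0704 + 33.8]·(991·0.3118²/2) = [1.669 + 33.8]·48.17 = 1708 Pa.
Head loss h_f = ΔP/(ρg) = 1708/(991·9.81) = 0.176 m.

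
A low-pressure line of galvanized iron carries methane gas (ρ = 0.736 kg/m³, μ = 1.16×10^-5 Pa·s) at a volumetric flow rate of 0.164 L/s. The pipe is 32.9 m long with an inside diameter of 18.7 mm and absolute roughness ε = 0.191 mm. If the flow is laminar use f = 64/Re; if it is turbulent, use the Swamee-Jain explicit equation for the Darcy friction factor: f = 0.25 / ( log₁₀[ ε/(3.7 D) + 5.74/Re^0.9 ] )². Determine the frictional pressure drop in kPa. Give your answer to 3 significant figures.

ΔP ≈ 0.0209 kPa

Q = 0.164 L/s = 0.164/1000 = 0.000164 m³/s.
Cross-sectional area A = πD²/4 = π(0.0187)²/4 = 0.0002746 m²; mean velocity V = Q/A = 0.000164/0.0002746 = 0.5971 m/s.
Reynolds number Re = ρVD/μ = 0.736 · 0.5971 · 0.0187 / 1.16e-05 = 708.5.
Re < 2300 → laminar flow, so f = 64/Re = 64/708.5 = 0.09033 (the turbulent correlation is not needed).
Darcy-Weisbach: ΔP = f(L/D)(ρV²/2) = 0.09033·(32.9/0.0187)·(0.736·0.5971²/2) = 0.09033·1759·0.1312 = 20.85 Pa.
ΔP = 20.85 Pa = 0.0209 kPa.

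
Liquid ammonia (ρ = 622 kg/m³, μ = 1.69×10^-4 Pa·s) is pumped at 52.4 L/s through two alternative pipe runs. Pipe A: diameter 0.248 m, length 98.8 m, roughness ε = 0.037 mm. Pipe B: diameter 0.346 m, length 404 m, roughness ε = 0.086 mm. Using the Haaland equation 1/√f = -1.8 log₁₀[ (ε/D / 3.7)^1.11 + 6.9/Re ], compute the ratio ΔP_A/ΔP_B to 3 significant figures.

ΔP_A/ΔP_B ≈ 1.18

Pipe A: V = Q/A = 0.0524/0.04831 = 1.085 m/s; Re = 9.901e+05; ε/D = 0.000149; Haaland → f = 0.01401; ΔP_A = f(L/D)(ρV²/2) = 2042 Pa.
Pipe B: V = Q/A = 0.0524/0.09402 = 0.5573 m/s; Re = 7.097e+05; ε/D = 0.000249; Haaland → f = 0.01537; ΔP_B = f(L/D)(ρV²/2) = 1734 Pa.
ΔP_A/ΔP_B = 2042/1734 = 1.18.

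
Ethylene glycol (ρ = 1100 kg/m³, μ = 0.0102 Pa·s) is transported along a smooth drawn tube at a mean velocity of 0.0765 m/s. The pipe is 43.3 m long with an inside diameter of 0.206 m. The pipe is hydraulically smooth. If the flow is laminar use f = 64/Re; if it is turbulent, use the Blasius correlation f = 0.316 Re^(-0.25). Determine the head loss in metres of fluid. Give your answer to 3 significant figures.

Reynolds number Re = ρVD/μ = 1100 · 0.0765 · 0.206 / 0.0102 = 1699.
Re < 2300 → laminar flow, so f = 64/Re = 64/1699 = 0.03766 (the turbulent correlation is not needed).
Darcy-Weisbach: ΔP = f(L/D)(ρV²/2) = 0.03766·(43.3/0.206)·(1100·0.0765²/2) = 0.03766·210.2·3.219 = 25.48 Pa.
Head loss h_f = ΔP/(ρg) = 25.48/(1100·9.81) = 0.00236 m.

h_f ≈ 0.00236 m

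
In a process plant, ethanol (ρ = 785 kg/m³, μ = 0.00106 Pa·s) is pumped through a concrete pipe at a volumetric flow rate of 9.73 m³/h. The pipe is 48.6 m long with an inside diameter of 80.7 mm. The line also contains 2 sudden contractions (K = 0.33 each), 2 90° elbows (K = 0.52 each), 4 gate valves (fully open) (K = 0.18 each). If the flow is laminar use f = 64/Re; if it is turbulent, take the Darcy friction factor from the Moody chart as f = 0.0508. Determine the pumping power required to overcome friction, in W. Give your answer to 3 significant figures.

P ≈ 9.78 W

Q = 9.73 m³/h = 9.73/3600 = 0.002703 m³/s.
Cross-sectional area A = πD²/4 = π(0.0807)²/4 = 0.005115 m²; mean velocity V = Q/A = 0.002703/0.005115 = 0.5284 m/s.
Reynolds number Re = ρVD/μ = 785 · 0.5284 · 0.0807 / 0.00106 = 3.158e+04.
Re > 4000 → turbulent; use the Moody-chart value f = 0.0508.
Total minor-loss coefficient ΣK = 2·0.33 + 2·0.52 + 4·0.18 = 2.42.
ΔP = [f·L/D + ΣK]·(ρV²/2) = [0.0508·48.6/0.0807 + 2.42]·(785·0.5284²/2) = [30.59 + 2.42]·109.6 = 3618 Pa.
Pumping power P = QΔP = 0.002703·3618 = 9.779 W = 9.78 W.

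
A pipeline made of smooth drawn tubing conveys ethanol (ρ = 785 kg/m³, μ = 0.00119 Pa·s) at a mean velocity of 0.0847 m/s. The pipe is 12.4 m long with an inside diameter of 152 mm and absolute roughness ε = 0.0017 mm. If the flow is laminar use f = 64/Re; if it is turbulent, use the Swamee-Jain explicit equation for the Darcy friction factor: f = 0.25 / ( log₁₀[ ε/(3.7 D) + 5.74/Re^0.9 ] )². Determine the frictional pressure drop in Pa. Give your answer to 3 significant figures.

ΔP ≈ 7.45 Pa

Reynolds number Re = ρVD/μ = 785 · 0.0847 · 0.152 / 0.00119 = 8493.
Re > 4000 → turbulent. Relative roughness ε/D = 1.7e-06/0.152 = 1.12e-05. Swamee-Jain: f = 0.25/(log₁₀[1.12e-05/3.7 + 5.74/8493^0.9])² = 0.25/(log₁₀[3.02e-06 + 0.00167])² = 0.25/(-2.776)² = 0.03243.
Darcy-Weisbach: ΔP = f(L/D)(ρV²/2) = 0.03243·(12.4/0.152)·(785·0.0847²/2) = 0.03243·81.58·2.816 = 7.45 Pa.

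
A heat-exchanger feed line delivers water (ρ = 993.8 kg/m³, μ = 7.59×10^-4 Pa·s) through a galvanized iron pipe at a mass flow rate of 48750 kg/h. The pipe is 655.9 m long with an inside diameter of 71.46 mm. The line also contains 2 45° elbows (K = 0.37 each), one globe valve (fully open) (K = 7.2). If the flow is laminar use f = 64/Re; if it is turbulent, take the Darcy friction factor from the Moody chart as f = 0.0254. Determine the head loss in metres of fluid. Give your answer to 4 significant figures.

ṁ = 48750 kg/h = 48750/3600 = 13.54 kg/s.
A = πD²/4 = π(0.07146)²/4 = 0.004011 m²; mean velocity V = ṁ/(ρA) = 13.54/(993.8 · 0.004011) = 3.397 m/s.
Reynolds number Re = ρVD/μ = 993.8 · 3.397 · 0.07146 / 0.000759 = 3.179e+05.
Re > 4000 → turbulent; use the Moody-chart value f = 0.0254.
Total minor-loss coefficient ΣK = 2·0.37 + 1·7.2 = 7.94.
ΔP = [f·L/D + ΣK]·(ρV²/2) = [0.0254·655.9/0.07146 + 7.94]·(993.8·3.397²/2) = [233.1 + 7.94]·5736 = 1.383e+06 Pa.
Head loss h_f = ΔP/(ρg) = 1.383e+06/(993.8·9.81) = 141.8 m.

h_f ≈ 141.8 m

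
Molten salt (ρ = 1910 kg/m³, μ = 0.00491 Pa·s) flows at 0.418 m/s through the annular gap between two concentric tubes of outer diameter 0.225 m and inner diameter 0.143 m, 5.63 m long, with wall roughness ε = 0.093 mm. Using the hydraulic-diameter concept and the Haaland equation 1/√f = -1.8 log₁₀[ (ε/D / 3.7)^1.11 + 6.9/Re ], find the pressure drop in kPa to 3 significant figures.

Hydraulic diameter D_h = 4A/P = D_o - D_i = 0.225 - 0.143 = 0.082 m.
Re = ρVD_h/μ = 1910·0.418·0.082/0.00491 = 1.333e+04.
ε/D_h = 9.3e-05/0.082 = 0.00113; Haaland gives 1/√f = -1.8 log₁₀[0.000126+0.000517] = 5.745, so f = 0.0303.
ΔP = f(L/D_h)(ρV²/2) = 0.0303·5.63/0.082·166.9 = 347.1 Pa.
ΔP = 0.347 kPa.

ΔP ≈ 0.347 kPa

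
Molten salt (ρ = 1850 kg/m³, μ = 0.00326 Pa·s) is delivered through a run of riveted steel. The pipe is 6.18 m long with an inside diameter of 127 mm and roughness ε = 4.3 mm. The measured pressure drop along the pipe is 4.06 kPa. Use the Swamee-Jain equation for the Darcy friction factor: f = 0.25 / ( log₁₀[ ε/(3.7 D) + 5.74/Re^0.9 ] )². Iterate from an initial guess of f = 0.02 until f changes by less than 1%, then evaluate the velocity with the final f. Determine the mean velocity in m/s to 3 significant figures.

Rearranging Darcy-Weisbach: V = √(2·ΔP·D/(f·L·ρ)). With ε/D = 0.0043/0.127 = 0.0339, iterate starting from f = 0.02:
  f = 0.02 → V = √(2·4060·0.127/(0.02·6.18·1850)) = 2.124 m/s; Re = ρVD/μ = 1.531e+05; f → 0.06051
  f = 0.06051 → V = 1.221 m/s; Re = 8.8e+04; f → 0.06073
Converged (Δf/f < 1%). With the final f = 0.06073: V = √(2·4060·0.127/(0.06073·6.18·1850)) = 1.219 m/s.

V ≈ 1.22 m/s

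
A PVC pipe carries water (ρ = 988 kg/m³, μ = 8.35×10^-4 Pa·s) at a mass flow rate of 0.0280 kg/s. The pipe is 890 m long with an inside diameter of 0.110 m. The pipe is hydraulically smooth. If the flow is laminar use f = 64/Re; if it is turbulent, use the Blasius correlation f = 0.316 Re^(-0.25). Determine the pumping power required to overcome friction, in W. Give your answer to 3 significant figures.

A = πD²/4 = π(0.11)²/4 = 0.009503 m²; mean velocity V = ṁ/(ρA) = 0.028/(988 · 0.009503) = 0.002982 m/s.
Reynolds number Re = ρVD/μ = 988 · 0.002982 · 0.11 / 0.000835 = 388.1.
Re < 2300 → laminar flow, so f = 64/Re = 64/388.1 = 0.1649 (the turbulent correlation is not needed).
Darcy-Weisbach: ΔP = f(L/D)(ρV²/2) = 0.1649·(890/0.11)·(988·0.002982²/2) = 0.1649·8091·0.004393 = 5.861 Pa.
Q = ṁ/ρ = 0.028/988 = 2.834e-05 m³/s.
Pumping power P = QΔP = 2.834e-05·5.861 = 1.661×10^-4 W = 1.66×10^-4 W.

P ≈ 1.66×10^-4 W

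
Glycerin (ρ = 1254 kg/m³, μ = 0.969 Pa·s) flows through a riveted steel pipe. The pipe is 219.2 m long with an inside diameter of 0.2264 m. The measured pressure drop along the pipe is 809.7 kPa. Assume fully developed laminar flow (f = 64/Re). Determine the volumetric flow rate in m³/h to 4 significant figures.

For laminar flow, f = 64/Re with Re = ρVD/μ, so Darcy-Weisbach reduces to ΔP = 32μLV/D². Solving for V: V = ΔP·D²/(32μL) = 8.097e+05·(0.2264)²/(32·0.969·219.2) = 6.106 m/s.
Check: Re = ρVD/μ = 1254·6.106·0.2264/0.969 = 1789 < 2300, so the laminar assumption holds.
Q = V·A = 6.106·(π/4·0.2264²) = 0.2458 m³/s = 884.9 m³/h.

Q ≈ 884.9 m³/h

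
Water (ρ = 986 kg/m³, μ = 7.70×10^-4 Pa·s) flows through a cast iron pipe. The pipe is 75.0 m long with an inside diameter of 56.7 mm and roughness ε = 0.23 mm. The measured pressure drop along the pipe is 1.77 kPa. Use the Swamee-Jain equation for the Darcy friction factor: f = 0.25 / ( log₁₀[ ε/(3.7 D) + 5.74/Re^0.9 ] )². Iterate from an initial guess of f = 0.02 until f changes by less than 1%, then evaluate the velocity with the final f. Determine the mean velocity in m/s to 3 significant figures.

Rearranging Darcy-Weisbach: V = √(2·ΔP·D/(f·L·ρ)). With ε/D = 0.00023/0.0567 = 0.00406, iterate starting from f = 0.02:
  f = 0.02 → V = √(2·1770·0.0567/(0.02·75·986)) = 0.3684 m/s; Re = ρVD/μ = 2.675e+04; f → 0.03254
  f = 0.03254 → V = 0.2888 m/s; Re = 2.097e+04; f → 0.0334
  f = 0.0334 → V = 0.2851 m/s; Re = 2.07e+04; f → 0.03345
Converged (Δf/f < 1%). With the final f = 0.03345: V = √(2·1770·0.0567/(0.03345·75·986)) = 0.2849 m/s.

V ≈ 0.285 m/s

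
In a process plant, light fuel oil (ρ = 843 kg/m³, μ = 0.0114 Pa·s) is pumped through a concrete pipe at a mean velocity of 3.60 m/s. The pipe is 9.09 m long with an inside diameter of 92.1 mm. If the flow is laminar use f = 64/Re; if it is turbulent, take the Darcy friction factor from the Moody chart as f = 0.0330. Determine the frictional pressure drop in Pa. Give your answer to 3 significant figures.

Reynolds number Re = ρVD/μ = 843 · 3.6 · 0.0921 / 0.0114 = 2.452e+04.
Re > 4000 → turbulent; use the Moody-chart value f = 0.0330.
Darcy-Weisbach: ΔP = f(L/D)(ρV²/2) = 0.033·(9.09/0.0921)·(843·3.6²/2) = 0.033·98.7·5463 = 1.779e+04 Pa.

ΔP ≈ 17800 Pa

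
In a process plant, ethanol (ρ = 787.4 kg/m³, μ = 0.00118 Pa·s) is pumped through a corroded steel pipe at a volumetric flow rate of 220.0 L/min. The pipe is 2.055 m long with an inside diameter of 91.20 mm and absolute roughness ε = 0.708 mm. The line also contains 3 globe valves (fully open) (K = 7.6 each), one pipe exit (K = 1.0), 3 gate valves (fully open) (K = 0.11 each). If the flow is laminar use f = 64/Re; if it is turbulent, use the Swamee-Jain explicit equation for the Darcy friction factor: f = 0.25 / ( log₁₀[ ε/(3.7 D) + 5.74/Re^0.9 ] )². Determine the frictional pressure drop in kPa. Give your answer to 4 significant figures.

Q = 220.0 L/min = 220.0/60000 = 0.003667 m³/s.
Cross-sectional area A = πD²/4 = π(0.0912)²/4 = 0.006533 m²; mean velocity V = Q/A = 0.003667/0.006533 = 0.5613 m/s.
Reynolds number Re = ρVD/μ = 787.4 · 0.5613 · 0.0912 / 0.00118 = 3.416e+04.
Re > 4000 → turbulent. Relative roughness ε/D = 0.000708/0.0912 = 0.00776. Swamee-Jain: f = 0.25/(log₁₀[0.00776/3.7 + 5.74/3.416e+04^0.9])² = 0.25/(log₁₀[0.0021 + 0.000477])² = 0.25/(-2.589)² = 0.03729.
Total minor-loss coefficient ΣK = 3·7.6 + 1·1 + 3·0.11 = 24.1.
ΔP = [f·L/D + ΣK]·(ρV²/2) = [0.03729·2.055/0.0912 + 24.1]·(787.4·0.5613²/2) = [0.8403 + 24.1]·124 = 3097 Pa.
ΔP = 3097 Pa = 3.097 kPa.

ΔP ≈ 3.097 kPa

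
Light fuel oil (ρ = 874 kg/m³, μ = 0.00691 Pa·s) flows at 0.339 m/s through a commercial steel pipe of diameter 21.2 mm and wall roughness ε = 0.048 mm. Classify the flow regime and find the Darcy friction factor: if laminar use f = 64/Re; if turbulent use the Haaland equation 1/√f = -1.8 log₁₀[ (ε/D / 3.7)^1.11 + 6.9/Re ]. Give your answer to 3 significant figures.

Re = ρVD/μ = 874·0.339·0.0212/0.00691 = 909.
Re < 2300 → laminar, so f = 64/Re = 0.07041 (roughness is irrelevant in laminar flow).

f ≈ 0.0704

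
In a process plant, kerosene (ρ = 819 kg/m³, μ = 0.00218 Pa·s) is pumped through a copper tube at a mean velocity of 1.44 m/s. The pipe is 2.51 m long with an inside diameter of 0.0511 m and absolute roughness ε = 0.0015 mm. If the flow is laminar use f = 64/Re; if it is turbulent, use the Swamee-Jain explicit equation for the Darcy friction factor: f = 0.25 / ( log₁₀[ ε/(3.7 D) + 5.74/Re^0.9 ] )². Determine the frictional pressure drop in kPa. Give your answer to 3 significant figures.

Reynolds number Re = ρVD/μ = 819 · 1.44 · 0.0511 / 0.00218 = 2.764e+04.
Re > 4000 → turbulent. Relative roughness ε/D = 1.5e-06/0.0511 = 2.94e-05. Swamee-Jain: f = 0.25/(log₁₀[2.94e-05/3.7 + 5.74/2.764e+04^0.9])² = 0.25/(log₁₀[7.93e-06 + 0.000577])² = 0.25/(-3.233)² = 0.02392.
Darcy-Weisbach: ΔP = f(L/D)(ρV²/2) = 0.02392·(2.51/0.0511)·(819·1.44²/2) = 0.02392·49.12·849.1 = 997.8 Pa.
ΔP = 997.8 Pa = 0.998 kPa.

ΔP ≈ 0.998 kPa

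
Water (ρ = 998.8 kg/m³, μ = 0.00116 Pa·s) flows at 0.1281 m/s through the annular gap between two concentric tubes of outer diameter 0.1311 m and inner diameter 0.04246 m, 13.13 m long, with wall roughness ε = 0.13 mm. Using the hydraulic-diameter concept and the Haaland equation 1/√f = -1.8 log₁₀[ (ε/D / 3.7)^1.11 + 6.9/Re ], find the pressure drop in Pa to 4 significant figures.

Hydraulic diameter D_h = 4A/P = D_o - D_i = 0.1311 - 0.04246 = 0.08864 m.
Re = ρVD_h/μ = 998.8·0.1281·0.08864/0.00116 = 9777.
ε/D_h = 0.00013/0.08864 = 0.00147; Haaland gives 1/√f = -1.8 log₁₀[0.000167+0.000706] = 5.506, so f = 0.03299.
ΔP = f(L/D_h)(ρV²/2) = 0.03299·13.13/0.08864·8.195 = 40.04 Pa.

ΔP ≈ 40.04 Pa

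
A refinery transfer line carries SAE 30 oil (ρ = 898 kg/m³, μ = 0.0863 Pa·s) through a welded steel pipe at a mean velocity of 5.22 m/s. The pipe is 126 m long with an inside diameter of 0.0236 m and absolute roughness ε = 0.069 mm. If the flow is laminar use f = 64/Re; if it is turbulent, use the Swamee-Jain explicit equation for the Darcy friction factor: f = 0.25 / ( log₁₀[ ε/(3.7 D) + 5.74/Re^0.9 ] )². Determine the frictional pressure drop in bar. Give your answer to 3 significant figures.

Reynolds number Re = ρVD/μ = 898 · 5.22 · 0.0236 / 0.0863 = 1282.
Re < 2300 → laminar flow, so f = 64/Re = 64/1282 = 0.04993 (the turbulent correlation is not needed).
Darcy-Weisbach: ΔP = f(L/D)(ρV²/2) = 0.04993·(126/0.0236)·(898·5.22²/2) = 0.04993·5339·1.223e+04 = 3.261e+06 Pa.
ΔP = 3.261e+06 Pa = 32.6 bar.

ΔP ≈ 32.6 bar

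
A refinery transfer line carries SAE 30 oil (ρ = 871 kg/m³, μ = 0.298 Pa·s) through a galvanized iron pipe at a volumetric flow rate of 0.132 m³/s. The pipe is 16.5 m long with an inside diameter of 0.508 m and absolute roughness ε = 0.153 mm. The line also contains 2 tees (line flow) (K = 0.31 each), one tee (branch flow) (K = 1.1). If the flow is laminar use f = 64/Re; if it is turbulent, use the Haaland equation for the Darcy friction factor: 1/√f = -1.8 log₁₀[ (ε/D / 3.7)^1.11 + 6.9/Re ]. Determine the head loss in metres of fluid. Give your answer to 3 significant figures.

h_f ≈ 0.0837 m

Cross-sectional area A = πD²/4 = π(0.508)²/4 = 0.2027 m²; mean velocity V = Q/A = 0.132/0.2027 = 0.6513 m/s.
Reynolds number Re = ρVD/μ = 871 · 0.6513 · 0.508 / 0.298 = 967.
Re < 2300 → laminar flow, so f = 64/Re = 64/967 = 0.06618 (the turbulent correlation is not needed).
Total minor-loss coefficient ΣK = 2·0.31 + 1·1.1 = 1.72.
ΔP = [f·L/D + ΣK]·(ρV²/2) = [0.06618·16.5/0.508 + 1.72]·(871·0.6513²/2) = [2.15 + 1.72]·184.7 = 714.8 Pa.
Head loss h_f = ΔP/(ρg) = 714.8/(871·9.81) = 0.0837 m.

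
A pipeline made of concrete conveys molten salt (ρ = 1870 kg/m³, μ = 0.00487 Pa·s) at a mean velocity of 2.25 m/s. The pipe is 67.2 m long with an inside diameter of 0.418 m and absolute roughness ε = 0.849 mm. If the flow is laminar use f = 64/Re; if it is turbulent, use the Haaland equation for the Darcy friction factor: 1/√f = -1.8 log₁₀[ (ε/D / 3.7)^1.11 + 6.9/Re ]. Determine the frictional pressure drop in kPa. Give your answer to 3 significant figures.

ΔP ≈ 18.3 kPa

Reynolds number Re = ρVD/μ = 1870 · 2.25 · 0.418 / 0.00487 = 3.611e+05.
Re > 4000 → turbulent. Relative roughness ε/D = 0.000849/0.418 = 0.00203. Haaland: 1/√f = -1.8 log₁₀[(0.00203/3.7)^1.11 + 6.9/3.611e+05] = -1.8 log₁₀[0.00024 + 1.91e-05] = 6.455, so f = 0.024.
Darcy-Weisbach: ΔP = f(L/D)(ρV²/2) = 0.024·(67.2/0.418)·(1870·2.25²/2) = 0.024·160.8·4733 = 1.827e+04 Pa.
ΔP = 1.827e+04 Pa = 18.3 kPa.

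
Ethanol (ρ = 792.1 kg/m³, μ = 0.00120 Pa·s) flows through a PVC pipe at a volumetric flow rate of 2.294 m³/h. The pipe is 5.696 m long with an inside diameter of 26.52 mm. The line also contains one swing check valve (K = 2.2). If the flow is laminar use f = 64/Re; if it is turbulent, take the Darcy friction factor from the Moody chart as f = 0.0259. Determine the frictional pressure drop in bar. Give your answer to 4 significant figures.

ΔP ≈ 0.04091 bar

Q = 2.294 m³/h = 2.294/3600 = 0.0006372 m³/s.
Cross-sectional area A = πD²/4 = π(0.02652)²/4 = 0.0005524 m²; mean velocity V = Q/A = 0.0006372/0.0005524 = 1.154 m/s.
Reynolds number Re = ρVD/μ = 792.1 · 1.154 · 0.02652 / 0.0012 = 2.019e+04.
Re > 4000 → turbulent; use the Moody-chart value f = 0.0259.
Total minor-loss coefficient ΣK = 1·2.2 = 2.2.
ΔP = [f·L/D + ΣK]·(ρV²/2) = [0.0259·5.696/0.02652 + 2.2]·(792.1·1.154²/2) = [5.563 + 2.2]·527.1 = 4091 Pa.
ΔP = 4091 Pa = 0.04091 bar.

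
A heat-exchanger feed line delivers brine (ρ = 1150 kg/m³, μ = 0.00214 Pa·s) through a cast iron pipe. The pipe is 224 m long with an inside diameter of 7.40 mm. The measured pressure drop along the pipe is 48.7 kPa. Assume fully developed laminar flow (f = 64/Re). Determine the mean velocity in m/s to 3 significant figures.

For laminar flow, f = 64/Re with Re = ρVD/μ, so Darcy-Weisbach reduces to ΔP = 32μLV/D². Solving for V: V = ΔP·D²/(32μL) = 4.87e+04·(0.0074)²/(32·0.00214·224) = 0.1739 m/s.
Check: Re = ρVD/μ = 1150·0.1739·0.0074/0.00214 = 691.3 < 2300, so the laminar assumption holds.

V ≈ 0.174 m/s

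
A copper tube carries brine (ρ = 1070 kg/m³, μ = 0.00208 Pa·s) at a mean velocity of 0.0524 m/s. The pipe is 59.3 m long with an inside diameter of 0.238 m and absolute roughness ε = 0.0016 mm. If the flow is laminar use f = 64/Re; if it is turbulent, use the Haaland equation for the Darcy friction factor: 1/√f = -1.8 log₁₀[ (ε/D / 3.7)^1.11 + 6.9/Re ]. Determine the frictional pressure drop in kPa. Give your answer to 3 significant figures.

Reynolds number Re = ρVD/μ = 1070 · 0.0524 · 0.238 / 0.00208 = 6415.
Re > 4000 → turbulent. Relative roughness ε/D = 1.6e-06/0.238 = 6.72e-06. Haaland: 1/√f = -1.8 log₁₀[(6.72e-06/3.7)^1.11 + 6.9/6415] = -1.8 log₁₀[4.24e-07 + 0.00108] = 5.343, so f = 0.03503.
Darcy-Weisbach: ΔP = f(L/D)(ρV²/2) = 0.03503·(59.3/0.238)·(1070·0.0524²/2) = 0.03503·249.2·1.469 = 12.82 Pa.
ΔP = 12.82 Pa = 0.0128 kPa.

ΔP ≈ 0.0128 kPa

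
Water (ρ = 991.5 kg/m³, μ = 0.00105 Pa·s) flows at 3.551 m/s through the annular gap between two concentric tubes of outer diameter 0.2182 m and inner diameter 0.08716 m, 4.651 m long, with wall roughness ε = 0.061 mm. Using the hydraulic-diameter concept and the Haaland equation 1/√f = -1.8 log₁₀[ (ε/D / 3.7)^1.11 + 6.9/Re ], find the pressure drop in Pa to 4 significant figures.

Hydraulic diameter D_h = 4A/P = D_o - D_i = 0.2182 - 0.08716 = 0.131 m.
Re = ρVD_h/μ = 991.5·3.551·0.131/0.00105 = 4.394e+05.
ε/D_h = 6.1e-05/0.131 = 0.000466; Haaland gives 1/√f = -1.8 log₁₀[4.68e-05+1.57e-05] = 7.567, so f = 0.01747.
ΔP = f(L/D_h)(ρV²/2) = 0.01747·4.651/0.131·6251 = 3875 Pa.

ΔP ≈ 3875 Pa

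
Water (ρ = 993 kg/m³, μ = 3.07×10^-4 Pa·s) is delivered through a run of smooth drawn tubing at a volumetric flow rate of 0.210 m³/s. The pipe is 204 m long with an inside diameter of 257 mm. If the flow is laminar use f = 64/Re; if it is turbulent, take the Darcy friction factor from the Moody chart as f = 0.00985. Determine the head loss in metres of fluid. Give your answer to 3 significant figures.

Cross-sectional area A = πD²/4 = π(0.257)²/4 = 0.05187 m²; mean velocity V = Q/A = 0.21/0.05187 = 4.048 m/s.
Reynolds number Re = ρVD/μ = 993 · 4.048 · 0.257 / 0.000307 = 3.365e+06.
Re > 4000 → turbulent; use the Moody-chart value f = 0.00985.
Darcy-Weisbach: ΔP = f(L/D)(ρV²/2) = 0.00985·(204/0.257)·(993·4.048²/2) = 0.00985·793.8·8137 = 6.362e+04 Pa.
Head loss h_f = ΔP/(ρg) = 6.362e+04/(993·9.81) = 6.53 m.

h_f ≈ 6.53 m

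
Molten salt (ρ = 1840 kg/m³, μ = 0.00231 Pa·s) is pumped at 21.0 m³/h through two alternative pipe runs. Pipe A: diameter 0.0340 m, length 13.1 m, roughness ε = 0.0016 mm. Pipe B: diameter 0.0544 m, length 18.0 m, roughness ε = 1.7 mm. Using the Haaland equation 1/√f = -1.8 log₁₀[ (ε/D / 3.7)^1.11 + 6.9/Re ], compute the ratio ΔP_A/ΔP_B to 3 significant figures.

ΔP_A/ΔP_B ≈ 2.11

Pipe A: V = Q/A = 0.005833/0.0009079 = 6.425 m/s; Re = 1.74e+05; ε/D = 4.71e-05; Haaland → f = 0.01621; ΔP_A = f(L/D)(ρV²/2) = 2.372e+05 Pa.
Pipe B: V = Q/A = 0.005833/0.002324 = 2.51 m/s; Re = 1.088e+05; ε/D = 0.0312; Haaland → f = 0.05855; ΔP_B = f(L/D)(ρV²/2) = 1.123e+05 Pa.
ΔP_A/ΔP_B = 2.372e+05/1.123e+05 = 2.11.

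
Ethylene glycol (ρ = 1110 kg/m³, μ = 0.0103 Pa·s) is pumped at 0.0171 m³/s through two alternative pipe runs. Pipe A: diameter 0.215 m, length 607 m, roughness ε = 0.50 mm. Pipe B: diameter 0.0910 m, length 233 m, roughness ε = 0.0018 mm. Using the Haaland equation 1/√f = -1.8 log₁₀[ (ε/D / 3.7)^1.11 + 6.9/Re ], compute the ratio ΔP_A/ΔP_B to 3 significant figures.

ΔP_A/ΔP_B ≈ 0.0488

Pipe A: V = Q/A = 0.0171/0.03631 = 0.471 m/s; Re = 1.091e+04; ε/D = 0.00233; Haaland → f = 0.03339; ΔP_A = f(L/D)(ρV²/2) = 1.161e+04 Pa.
Pipe B: V = Q/A = 0.0171/0.006504 = 2.629 m/s; Re = 2.578e+04; ε/D = 1.98e-05; Haaland → f = 0.02421; ΔP_B = f(L/D)(ρV²/2) = 2.379e+05 Pa.
ΔP_A/ΔP_B = 1.161e+04/2.379e+05 = 0.0488.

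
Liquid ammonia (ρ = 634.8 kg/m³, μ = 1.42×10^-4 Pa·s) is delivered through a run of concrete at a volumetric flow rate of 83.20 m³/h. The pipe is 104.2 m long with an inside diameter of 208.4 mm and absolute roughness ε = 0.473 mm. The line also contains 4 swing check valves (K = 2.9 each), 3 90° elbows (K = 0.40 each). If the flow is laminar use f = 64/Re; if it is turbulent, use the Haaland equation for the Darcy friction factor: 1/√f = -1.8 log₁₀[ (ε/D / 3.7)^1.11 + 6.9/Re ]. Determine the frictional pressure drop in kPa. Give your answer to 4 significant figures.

ΔP ≈ 3.651 kPa

Q = 83.20 m³/h = 83.20/3600 = 0.02311 m³/s.
Cross-sectional area A = πD²/4 = π(0.2084)²/4 = 0.03411 m²; mean velocity V = Q/A = 0.02311/0.03411 = 0.6775 m/s.
Reynolds number Re = ρVD/μ = 634.8 · 0.6775 · 0.2084 / 0.000142 = 6.312e+05.
Re > 4000 → turbulent. Relative roughness ε/D = 0.000473/0.2084 = 0.00227. Haaland: 1/√f = -1.8 log₁₀[(0.00227/3.7)^1.11 + 6.9/6.312e+05] = -1.8 log₁₀[0.000272 + 1.09e-05] = 6.387, so f = 0.02451.
Total minor-loss coefficient ΣK = 4·2.9 + 3·0.4 = 12.8.
ΔP = [f·L/D + ΣK]·(ρV²/2) = [0.02451·104.2/0.2084 + 12.8]·(634.8·0.6775²/2) = [12.26 + 12.8]·145.7 = 3651 Pa.
ΔP = 3651 Pa = 3.651 kPa.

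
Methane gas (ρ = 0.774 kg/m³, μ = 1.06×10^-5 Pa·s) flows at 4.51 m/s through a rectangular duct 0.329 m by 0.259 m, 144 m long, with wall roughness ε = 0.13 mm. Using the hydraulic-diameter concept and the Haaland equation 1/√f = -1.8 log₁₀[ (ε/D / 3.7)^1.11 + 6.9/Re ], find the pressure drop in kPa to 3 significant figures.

Hydraulic diameter D_h = 4A/P = 4·(0.329·0.259)/(2·(0.329+0.259)) = 0.3408/1.176 = 0.2898 m.
Re = ρVD_h/μ = 0.774·4.51·0.2898/1.06e-05 = 9.545e+04.
ε/D_h = 0.00013/0.2898 = 0.000449; Haaland gives 1/√f = -1.8 log₁₀[4.5e-05+7.23e-05] = 7.076, so f = 0.01997.
ΔP = f(L/D_h)(ρV²/2) = 0.01997·144/0.2898·7.872 = 78.12 Pa.
ΔP = 0.0781 kPa.

ΔP ≈ 0.0781 kPa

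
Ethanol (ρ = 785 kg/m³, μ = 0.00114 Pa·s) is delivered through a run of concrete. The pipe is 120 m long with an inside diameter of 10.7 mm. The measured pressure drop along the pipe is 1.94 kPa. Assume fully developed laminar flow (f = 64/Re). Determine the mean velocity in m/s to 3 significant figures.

V ≈ 0.0507 m/s

For laminar flow, f = 64/Re with Re = ρVD/μ, so Darcy-Weisbach reduces to ΔP = 32μLV/D². Solving for V: V = ΔP·D²/(32μL) = 1940·(0.0107)²/(32·0.00114·120) = 0.05074 m/s.
Check: Re = ρVD/μ = 785·0.05074·0.0107/0.00114 = 373.8 < 2300, so the laminar assumption holds.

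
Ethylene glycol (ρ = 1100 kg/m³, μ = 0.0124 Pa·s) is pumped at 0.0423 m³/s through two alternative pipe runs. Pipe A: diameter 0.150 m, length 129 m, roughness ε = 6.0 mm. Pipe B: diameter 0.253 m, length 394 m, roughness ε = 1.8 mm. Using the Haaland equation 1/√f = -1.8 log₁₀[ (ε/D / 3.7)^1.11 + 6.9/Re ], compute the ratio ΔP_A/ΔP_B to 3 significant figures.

Pipe A: V = Q/A = 0.0423/0.01767 = 2.394 m/s; Re = 3.185e+04; ε/D = 0.04; Haaland → f = 0.06565; ΔP_A = f(L/D)(ρV²/2) = 1.779e+05 Pa.
Pipe B: V = Q/A = 0.0423/0.05027 = 0.8414 m/s; Re = 1.888e+04; ε/D = 0.00711; Haaland → f = 0.03733; ΔP_B = f(L/D)(ρV²/2) = 2.263e+04 Pa.
ΔP_A/ΔP_B = 1.779e+05/2.263e+04 = 7.86.

ΔP_A/ΔP_B ≈ 7.86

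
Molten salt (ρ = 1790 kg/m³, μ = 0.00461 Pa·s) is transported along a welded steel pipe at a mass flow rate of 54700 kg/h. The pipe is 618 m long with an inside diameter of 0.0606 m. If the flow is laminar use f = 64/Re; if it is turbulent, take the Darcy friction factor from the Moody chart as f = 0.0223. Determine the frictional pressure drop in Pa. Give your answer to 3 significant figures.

ΔP ≈ 1.76×10^6 Pa

ṁ = 54700 kg/h = 54700/3600 = 15.19 kg/s.
A = πD²/4 = π(0.0606)²/4 = 0.002884 m²; mean velocity V = ṁ/(ρA) = 15.19/(1790 · 0.002884) = 2.943 m/s.
Reynolds number Re = ρVD/μ = 1790 · 2.943 · 0.0606 / 0.00461 = 6.925e+04.
Re > 4000 → turbulent; use the Moody-chart value f = 0.0223.
Darcy-Weisbach: ΔP = f(L/D)(ρV²/2) = 0.0223·(618/0.0606)·(1790·2.943²/2) = 0.0223·1.02e+04·7752 = 1.763e+06 Pa.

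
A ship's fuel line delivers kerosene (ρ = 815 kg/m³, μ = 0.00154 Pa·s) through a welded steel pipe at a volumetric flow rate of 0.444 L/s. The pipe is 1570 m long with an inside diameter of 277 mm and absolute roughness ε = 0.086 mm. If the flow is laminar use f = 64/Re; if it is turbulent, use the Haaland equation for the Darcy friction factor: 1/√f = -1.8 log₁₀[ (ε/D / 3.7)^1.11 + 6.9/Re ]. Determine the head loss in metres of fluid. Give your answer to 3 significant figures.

Q = 0.444 L/s = 0.444/1000 = 0.000444 m³/s.
Cross-sectional area A = πD²/4 = π(0.277)²/4 = 0.06026 m²; mean velocity V = Q/A = 0.000444/0.06026 = 0.007368 m/s.
Reynolds number Re = ρVD/μ = 815 · 0.007368 · 0.277 / 0.00154 = 1080.
Re < 2300 → laminar flow, so f = 64/Re = 64/1080 = 0.05926 (the turbulent correlation is not needed).
Darcy-Weisbach: ΔP = f(L/D)(ρV²/2) = 0.05926·(1570/0.277)·(815·0.007368²/2) = 0.05926·5668·0.02212 = 7.429 Pa.
Head loss h_f = ΔP/(ρg) = 7.429/(815·9.81) = 9.29×10^-4 m.

h_f ≈ 9.29×10^-4 m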